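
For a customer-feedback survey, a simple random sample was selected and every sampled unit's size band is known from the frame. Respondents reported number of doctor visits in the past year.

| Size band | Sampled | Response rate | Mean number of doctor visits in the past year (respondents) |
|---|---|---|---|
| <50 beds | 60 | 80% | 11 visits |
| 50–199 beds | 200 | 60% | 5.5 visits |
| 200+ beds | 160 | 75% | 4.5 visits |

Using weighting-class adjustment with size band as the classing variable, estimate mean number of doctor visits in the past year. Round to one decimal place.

5.9

Weighting each respondent by the inverse class response rate inflates each class back to its sampled size, so the class weight is n_sampled:
  <50 beds: 60 × 11 = 660
  50–199 beds: 200 × 5.5 = 1100
  200+ beds: 160 × 4.5 = 720
Adjusted estimate = 2480 / 420 = 5.90476 → 5.9.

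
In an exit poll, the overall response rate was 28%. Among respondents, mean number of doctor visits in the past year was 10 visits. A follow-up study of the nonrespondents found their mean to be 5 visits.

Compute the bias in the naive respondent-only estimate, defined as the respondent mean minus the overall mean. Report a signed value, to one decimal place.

Nonresponse fraction = 1 − 0.28 = 0.72.
Bias = (nonresponse fraction) × (respondent mean − nonrespondent mean)
     = 0.72 × (10 − 5) = 0.72 × 5 = 3.6.

+3.6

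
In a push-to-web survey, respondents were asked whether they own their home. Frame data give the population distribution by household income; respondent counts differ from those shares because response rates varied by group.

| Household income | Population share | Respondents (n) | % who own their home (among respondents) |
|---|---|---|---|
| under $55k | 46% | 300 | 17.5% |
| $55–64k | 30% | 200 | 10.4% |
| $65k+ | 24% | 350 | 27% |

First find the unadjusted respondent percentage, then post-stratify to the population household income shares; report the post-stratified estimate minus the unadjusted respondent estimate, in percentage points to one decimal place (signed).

Without adjustment, the pooled respondent share is:
  (300/850)×17.5 + (200/850)×10.4 + (350/850)×27 = 19.7412%
Post-stratified estimate weights by population shares:
  0.46×17.5 + 0.3×10.4 + 0.24×27 = 17.65%
Difference = 17.65 − 19.7412 = -2.0912 pp.

-2.1 percentage points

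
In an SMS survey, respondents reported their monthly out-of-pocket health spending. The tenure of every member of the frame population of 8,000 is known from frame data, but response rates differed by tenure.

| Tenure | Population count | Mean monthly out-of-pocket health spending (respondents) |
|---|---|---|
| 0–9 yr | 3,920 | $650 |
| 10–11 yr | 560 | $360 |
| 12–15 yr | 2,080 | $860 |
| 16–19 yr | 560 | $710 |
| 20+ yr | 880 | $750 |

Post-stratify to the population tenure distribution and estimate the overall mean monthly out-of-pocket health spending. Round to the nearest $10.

Post-stratification weights by population share, not respondent share:
  0–9 yr: (3,920/8,000) × 650 = 318.5
  10–11 yr: (560/8,000) × 360 = 25.2
  12–15 yr: (2,080/8,000) × 860 = 223.6
  16–19 yr: (560/8,000) × 710 = 49.7
  20+ yr: (880/8,000) × 750 = 82.5
Post-stratified estimate = 699.5 → $700.

$700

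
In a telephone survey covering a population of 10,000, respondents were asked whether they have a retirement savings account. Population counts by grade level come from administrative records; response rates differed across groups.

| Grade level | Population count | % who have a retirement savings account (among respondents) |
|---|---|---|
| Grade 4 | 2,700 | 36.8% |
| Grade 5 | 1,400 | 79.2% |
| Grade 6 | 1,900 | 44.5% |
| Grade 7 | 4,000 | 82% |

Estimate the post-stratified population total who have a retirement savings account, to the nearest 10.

6,230

Apply each group's respondent rate to its population count:
  Grade 4: 2,700 × 36.8% = 993.6
  Grade 5: 1,400 × 79.2% = 1108.8
  Grade 6: 1,900 × 44.5% = 845.5
  Grade 7: 4,000 × 82% = 3280
Estimated total = 6227.9 → 6,230.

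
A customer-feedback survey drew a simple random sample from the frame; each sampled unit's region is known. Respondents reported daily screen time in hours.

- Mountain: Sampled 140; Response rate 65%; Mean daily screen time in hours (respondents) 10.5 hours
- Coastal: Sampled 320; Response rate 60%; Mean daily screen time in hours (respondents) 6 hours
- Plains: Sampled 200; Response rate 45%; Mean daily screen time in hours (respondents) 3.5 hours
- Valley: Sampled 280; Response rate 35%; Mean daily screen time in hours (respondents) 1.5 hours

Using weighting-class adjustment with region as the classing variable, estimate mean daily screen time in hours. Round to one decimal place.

4.8

Each respondent's weight = sampled/responded in their class; summing within a class gives n_sampled, so:
  Mountain: 140 × 10.5 = 1470
  Coastal: 320 × 6 = 1920
  Plains: 200 × 3.5 = 700
  Valley: 280 × 1.5 = 420
Adjusted estimate = 4510 / 940 = 4.79787 → 4.8.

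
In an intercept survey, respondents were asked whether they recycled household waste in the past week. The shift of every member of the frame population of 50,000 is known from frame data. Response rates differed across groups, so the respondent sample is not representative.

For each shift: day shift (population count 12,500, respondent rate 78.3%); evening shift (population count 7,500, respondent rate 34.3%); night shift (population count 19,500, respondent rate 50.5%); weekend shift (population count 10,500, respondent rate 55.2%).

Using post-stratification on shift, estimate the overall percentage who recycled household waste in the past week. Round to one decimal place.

56.0%

Each cell contributes population-share × respondent value:
  day shift: (12,500/50,000) × 78.3 = 19.575
  evening shift: (7,500/50,000) × 34.3 = 5.145
  night shift: (19,500/50,000) × 50.5 = 19.695
  weekend shift: (10,500/50,000) × 55.2 = 11.592
Post-stratified estimate = 56.007 → 56.0%.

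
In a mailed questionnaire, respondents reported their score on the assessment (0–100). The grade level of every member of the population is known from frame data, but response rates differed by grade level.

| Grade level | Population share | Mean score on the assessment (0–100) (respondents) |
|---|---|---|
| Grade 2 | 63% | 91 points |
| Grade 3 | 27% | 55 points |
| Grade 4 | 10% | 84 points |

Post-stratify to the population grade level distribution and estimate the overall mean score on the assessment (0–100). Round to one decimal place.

Weight each group's respondent value by its population share:
  Grade 2: 0.63 × 91 = 57.33
  Grade 3: 0.27 × 55 = 14.85
  Grade 4: 0.1 × 84 = 8.4
Post-stratified estimate = 80.58 → 80.6.

80.6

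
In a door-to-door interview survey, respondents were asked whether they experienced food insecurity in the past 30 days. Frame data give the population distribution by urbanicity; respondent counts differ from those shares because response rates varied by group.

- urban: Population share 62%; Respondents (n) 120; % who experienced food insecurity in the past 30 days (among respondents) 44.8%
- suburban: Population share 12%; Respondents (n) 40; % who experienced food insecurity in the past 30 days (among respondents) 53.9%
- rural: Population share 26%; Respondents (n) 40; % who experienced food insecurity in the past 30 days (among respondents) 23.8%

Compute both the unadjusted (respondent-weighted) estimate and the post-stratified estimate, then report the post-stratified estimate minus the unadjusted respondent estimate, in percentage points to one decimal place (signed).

-2.0 percentage points

Without adjustment, the pooled respondent share is:
  (120/200)×44.8 + (40/200)×53.9 + (40/200)×23.8 = 42.42%
Post-stratifying to population shares instead:
  0.62×44.8 + 0.12×53.9 + 0.26×23.8 = 40.432%
Difference = 40.432 − 42.42 = -1.988 pp.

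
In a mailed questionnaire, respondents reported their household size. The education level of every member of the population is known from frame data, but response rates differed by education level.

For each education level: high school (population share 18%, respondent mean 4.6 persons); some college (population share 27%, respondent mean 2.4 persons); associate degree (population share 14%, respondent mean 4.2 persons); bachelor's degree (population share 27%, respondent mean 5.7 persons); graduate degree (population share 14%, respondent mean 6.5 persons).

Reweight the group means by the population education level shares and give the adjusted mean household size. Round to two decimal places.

Weight each group's respondent value by its population share:
  high school: 0.18 × 4.6 = 0.828
  some college: 0.27 × 2.4 = 0.648
  associate degree: 0.14 × 4.2 = 0.588
  bachelor's degree: 0.27 × 5.7 = 1.539
  graduate degree: 0.14 × 6.5 = 0.91
Post-stratified estimate = 4.513 → 4.51.

4.51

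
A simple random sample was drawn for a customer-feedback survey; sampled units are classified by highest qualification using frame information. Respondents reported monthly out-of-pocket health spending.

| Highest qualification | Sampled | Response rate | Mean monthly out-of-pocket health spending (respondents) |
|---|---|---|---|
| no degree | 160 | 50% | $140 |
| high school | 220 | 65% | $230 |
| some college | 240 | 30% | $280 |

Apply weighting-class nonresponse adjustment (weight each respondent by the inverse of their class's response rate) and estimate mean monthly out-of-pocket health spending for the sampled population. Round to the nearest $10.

$230

Weighting each respondent by the inverse class response rate inflates each class back to its sampled size, so the class weight is n_sampled:
  no degree: 160 × 140 = 22,400
  high school: 220 × 230 = 50,600
  some college: 240 × 280 = 67,200
Adjusted estimate = 140,200 / 620 = 226.129 → $230.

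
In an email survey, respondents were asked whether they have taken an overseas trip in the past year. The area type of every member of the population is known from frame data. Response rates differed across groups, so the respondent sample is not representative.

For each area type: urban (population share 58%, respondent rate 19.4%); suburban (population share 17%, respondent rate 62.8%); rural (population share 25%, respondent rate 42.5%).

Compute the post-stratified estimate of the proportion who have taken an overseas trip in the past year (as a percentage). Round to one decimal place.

Weight each group's respondent value by its population share:
  urban: 0.58 × 19.4 = 11.252
  suburban: 0.17 × 62.8 = 10.676
  rural: 0.25 × 42.5 = 10.625
Post-stratified estimate = 32.553 → 32.6%.

32.6%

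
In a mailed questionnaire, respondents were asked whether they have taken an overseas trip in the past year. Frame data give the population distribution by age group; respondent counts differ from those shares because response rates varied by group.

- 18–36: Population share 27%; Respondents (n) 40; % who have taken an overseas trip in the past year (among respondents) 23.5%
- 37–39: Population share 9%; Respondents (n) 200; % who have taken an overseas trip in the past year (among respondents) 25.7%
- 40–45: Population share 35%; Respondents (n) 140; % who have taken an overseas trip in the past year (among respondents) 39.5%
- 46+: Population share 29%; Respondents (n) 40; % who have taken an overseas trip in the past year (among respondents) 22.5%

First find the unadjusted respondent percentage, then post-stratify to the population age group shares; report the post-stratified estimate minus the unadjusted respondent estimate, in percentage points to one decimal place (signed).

Without adjustment, the pooled respondent share is:
  (40/420)×23.5 + (200/420)×25.7 + (140/420)×39.5 + (40/420)×22.5 = 29.7857%
Post-stratified estimate weights by population shares:
  0.27×23.5 + 0.09×25.7 + 0.35×39.5 + 0.29×22.5 = 29.008%
Difference = 29.008 − 29.7857 = -0.7777 pp.

-0.8 percentage points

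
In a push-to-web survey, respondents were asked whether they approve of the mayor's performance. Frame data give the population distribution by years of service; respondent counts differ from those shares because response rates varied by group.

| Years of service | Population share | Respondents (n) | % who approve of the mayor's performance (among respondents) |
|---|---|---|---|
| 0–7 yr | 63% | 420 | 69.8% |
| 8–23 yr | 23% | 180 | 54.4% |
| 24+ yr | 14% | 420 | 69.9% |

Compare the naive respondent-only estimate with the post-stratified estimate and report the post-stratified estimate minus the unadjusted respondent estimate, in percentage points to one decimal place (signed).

-0.9 percentage points

Naive respondent-only estimate (weights = respondent counts):
  (420/1020)×69.8 + (180/1020)×54.4 + (420/1020)×69.9 = 67.1235%
Reweighting by population years of service shares:
  0.63×69.8 + 0.23×54.4 + 0.14×69.9 = 66.272%
Difference = 66.272 − 67.1235 = -0.8515 pp.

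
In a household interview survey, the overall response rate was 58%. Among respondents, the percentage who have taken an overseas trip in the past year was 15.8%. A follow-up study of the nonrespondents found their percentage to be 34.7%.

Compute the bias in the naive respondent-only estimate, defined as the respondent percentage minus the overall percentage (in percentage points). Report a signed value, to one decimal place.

Nonresponse fraction = 1 − 0.58 = 0.42.
Bias = (nonresponse fraction) × (respondent percentage − nonrespondent percentage)
     = 0.42 × (15.8 − 34.7) = 0.42 × -18.9 = -7.938.

-7.9 percentage points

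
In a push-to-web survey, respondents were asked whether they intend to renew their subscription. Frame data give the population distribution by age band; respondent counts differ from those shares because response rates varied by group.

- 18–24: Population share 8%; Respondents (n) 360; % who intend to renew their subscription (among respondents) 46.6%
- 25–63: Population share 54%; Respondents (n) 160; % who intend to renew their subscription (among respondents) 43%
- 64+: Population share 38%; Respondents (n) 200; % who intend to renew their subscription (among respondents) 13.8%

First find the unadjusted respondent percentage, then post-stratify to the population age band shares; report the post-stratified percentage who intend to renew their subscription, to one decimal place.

Without adjustment, the pooled respondent share is:
  (360/720)×46.6 + (160/720)×43 + (200/720)×13.8 = 36.6889%
Post-stratifying to population shares instead:
  0.08×46.6 + 0.54×43 + 0.38×13.8 = 32.192%

32.2%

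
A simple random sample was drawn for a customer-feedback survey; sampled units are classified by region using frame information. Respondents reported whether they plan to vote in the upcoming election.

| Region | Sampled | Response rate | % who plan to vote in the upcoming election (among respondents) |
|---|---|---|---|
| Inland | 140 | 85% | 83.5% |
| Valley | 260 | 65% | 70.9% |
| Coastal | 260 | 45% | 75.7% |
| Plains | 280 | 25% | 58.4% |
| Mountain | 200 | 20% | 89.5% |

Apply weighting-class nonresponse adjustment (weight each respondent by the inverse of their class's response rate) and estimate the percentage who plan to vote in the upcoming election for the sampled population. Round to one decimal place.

Weighting each respondent by the inverse class response rate inflates each class back to its sampled size, so the class weight is n_sampled:
  Inland: 140 × 83.5 = 11,690
  Valley: 260 × 70.9 = 18,434
  Coastal: 260 × 75.7 = 19,682
  Plains: 280 × 58.4 = 16,352
  Mountain: 200 × 89.5 = 17,900
Adjusted estimate = 84,058 / 1,140 = 73.7351 → 73.7%.

73.7%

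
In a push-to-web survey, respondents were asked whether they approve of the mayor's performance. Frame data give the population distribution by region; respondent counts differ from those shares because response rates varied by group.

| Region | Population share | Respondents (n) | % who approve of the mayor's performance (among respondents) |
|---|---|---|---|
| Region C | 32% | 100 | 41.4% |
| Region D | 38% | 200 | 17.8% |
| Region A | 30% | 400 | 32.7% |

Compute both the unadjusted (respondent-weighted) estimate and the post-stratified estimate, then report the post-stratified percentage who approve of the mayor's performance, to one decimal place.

Unadjusted (pooled respondent) estimate weights by respondent counts:
  (100/700)×41.4 + (200/700)×17.8 + (400/700)×32.7 = 29.6857%
Reweighting by population region shares:
  0.32×41.4 + 0.38×17.8 + 0.3×32.7 = 29.822%

29.8%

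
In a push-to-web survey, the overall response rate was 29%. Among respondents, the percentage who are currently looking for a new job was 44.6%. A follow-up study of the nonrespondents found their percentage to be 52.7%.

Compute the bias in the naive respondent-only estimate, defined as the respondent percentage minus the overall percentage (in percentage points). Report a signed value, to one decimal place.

-5.8 percentage points

Nonresponse fraction = 1 − 0.29 = 0.71.
Bias = (nonresponse fraction) × (respondent percentage − nonrespondent percentage)
     = 0.71 × (44.6 − 52.7) = 0.71 × -8.1 = -5.751.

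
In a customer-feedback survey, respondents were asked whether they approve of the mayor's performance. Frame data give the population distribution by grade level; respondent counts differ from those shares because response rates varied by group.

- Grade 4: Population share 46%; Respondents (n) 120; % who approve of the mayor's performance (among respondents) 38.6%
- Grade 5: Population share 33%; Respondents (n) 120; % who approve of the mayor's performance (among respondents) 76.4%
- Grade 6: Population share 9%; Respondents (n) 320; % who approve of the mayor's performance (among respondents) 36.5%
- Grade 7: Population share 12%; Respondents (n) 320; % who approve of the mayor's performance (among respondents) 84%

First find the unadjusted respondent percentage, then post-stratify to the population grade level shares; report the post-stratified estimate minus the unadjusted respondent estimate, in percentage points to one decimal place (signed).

-3.2 percentage points

Unadjusted (pooled respondent) estimate weights by respondent counts:
  (120/880)×38.6 + (120/880)×76.4 + (320/880)×36.5 + (320/880)×84 = 59.5%
Reweighting by population grade level shares:
  0.46×38.6 + 0.33×76.4 + 0.09×36.5 + 0.12×84 = 56.333%
Difference = 56.333 − 59.5 = -3.167 pp.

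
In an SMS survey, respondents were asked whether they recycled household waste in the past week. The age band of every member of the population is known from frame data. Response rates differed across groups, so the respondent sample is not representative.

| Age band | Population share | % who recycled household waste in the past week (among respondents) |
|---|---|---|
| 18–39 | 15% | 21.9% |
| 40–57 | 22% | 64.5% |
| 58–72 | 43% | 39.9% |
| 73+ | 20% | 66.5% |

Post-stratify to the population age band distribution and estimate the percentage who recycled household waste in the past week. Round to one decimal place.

Each cell contributes population-share × respondent value:
  18–39: 0.15 × 21.9 = 3.285
  40–57: 0.22 × 64.5 = 14.19
  58–72: 0.43 × 39.9 = 17.157
  73+: 0.2 × 66.5 = 13.3
Post-stratified estimate = 47.932 → 47.9%.

47.9%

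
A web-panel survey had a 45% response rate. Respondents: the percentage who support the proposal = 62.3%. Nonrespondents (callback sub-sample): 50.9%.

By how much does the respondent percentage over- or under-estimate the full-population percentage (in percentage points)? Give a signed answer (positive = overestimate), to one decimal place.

+6.3 percentage points

Nonresponse fraction = 1 − 0.45 = 0.55.
Bias = (nonresponse fraction) × (respondent percentage − nonrespondent percentage)
     = 0.55 × (62.3 − 50.9) = 0.55 × 11.4 = 6.27.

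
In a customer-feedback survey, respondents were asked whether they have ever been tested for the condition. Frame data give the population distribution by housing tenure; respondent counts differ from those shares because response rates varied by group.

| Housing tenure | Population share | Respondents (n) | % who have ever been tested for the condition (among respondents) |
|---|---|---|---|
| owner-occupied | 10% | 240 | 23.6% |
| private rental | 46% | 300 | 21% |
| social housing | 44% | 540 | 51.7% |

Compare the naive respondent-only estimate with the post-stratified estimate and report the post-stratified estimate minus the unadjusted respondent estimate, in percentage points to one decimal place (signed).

Naive respondent-only estimate (weights = respondent counts):
  (240/1080)×23.6 + (300/1080)×21 + (540/1080)×51.7 = 36.9278%
Post-stratifying to population shares instead:
  0.1×23.6 + 0.46×21 + 0.44×51.7 = 34.768%
Difference = 34.768 − 36.9278 = -2.1598 pp.

-2.2 percentage points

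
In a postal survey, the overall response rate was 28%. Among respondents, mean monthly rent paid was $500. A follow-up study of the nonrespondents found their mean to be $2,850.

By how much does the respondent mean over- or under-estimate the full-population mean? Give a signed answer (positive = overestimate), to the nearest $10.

-$1,690

Nonresponse fraction = 1 − 0.28 = 0.72.
Bias = (nonresponse fraction) × (respondent mean − nonrespondent mean)
     = 0.72 × (500 − 2850) = 0.72 × -2350 = -1692.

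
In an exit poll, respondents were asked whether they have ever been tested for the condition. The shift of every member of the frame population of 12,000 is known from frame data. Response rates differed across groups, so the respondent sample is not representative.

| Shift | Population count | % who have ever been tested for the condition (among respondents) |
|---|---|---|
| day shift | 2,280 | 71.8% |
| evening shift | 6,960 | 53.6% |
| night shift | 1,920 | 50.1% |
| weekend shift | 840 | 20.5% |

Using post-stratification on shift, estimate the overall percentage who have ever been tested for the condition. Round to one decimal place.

54.2%

Reweight to the known shift distribution:
  day shift: (2,280/12,000) × 71.8 = 13.642
  evening shift: (6,960/12,000) × 53.6 = 31.088
  night shift: (1,920/12,000) × 50.1 = 8.016
  weekend shift: (840/12,000) × 20.5 = 1.435
Post-stratified estimate = 54.181 → 54.2%.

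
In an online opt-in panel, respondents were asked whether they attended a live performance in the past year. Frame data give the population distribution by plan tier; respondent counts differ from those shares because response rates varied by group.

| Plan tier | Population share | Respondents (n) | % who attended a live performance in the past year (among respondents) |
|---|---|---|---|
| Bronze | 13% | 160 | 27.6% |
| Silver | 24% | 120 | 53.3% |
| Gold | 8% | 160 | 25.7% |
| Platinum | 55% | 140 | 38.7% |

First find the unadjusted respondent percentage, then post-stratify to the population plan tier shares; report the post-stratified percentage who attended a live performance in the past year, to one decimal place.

39.7%

Without adjustment, the pooled respondent share is:
  (160/580)×27.6 + (120/580)×53.3 + (160/580)×25.7 + (140/580)×38.7 = 35.0724%
Post-stratifying to population shares instead:
  0.13×27.6 + 0.24×53.3 + 0.08×25.7 + 0.55×38.7 = 39.721%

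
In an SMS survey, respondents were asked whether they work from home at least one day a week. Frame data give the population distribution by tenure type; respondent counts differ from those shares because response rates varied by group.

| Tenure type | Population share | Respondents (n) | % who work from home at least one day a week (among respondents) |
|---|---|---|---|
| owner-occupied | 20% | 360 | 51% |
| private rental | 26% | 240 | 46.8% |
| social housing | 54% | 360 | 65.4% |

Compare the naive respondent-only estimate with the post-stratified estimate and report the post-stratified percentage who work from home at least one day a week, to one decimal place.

57.7%

Naive respondent-only estimate (weights = respondent counts):
  (360/960)×51 + (240/960)×46.8 + (360/960)×65.4 = 55.35%
Reweighting by population tenure type shares:
  0.2×51 + 0.26×46.8 + 0.54×65.4 = 57.684%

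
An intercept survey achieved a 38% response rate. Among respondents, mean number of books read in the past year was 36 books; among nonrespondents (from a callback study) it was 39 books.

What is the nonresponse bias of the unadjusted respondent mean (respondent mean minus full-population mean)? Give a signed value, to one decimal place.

-1.9

Nonresponse fraction = 1 − 0.38 = 0.62.
Bias = (nonresponse fraction) × (respondent mean − nonrespondent mean)
     = 0.62 × (36 − 39) = 0.62 × -3 = -1.86.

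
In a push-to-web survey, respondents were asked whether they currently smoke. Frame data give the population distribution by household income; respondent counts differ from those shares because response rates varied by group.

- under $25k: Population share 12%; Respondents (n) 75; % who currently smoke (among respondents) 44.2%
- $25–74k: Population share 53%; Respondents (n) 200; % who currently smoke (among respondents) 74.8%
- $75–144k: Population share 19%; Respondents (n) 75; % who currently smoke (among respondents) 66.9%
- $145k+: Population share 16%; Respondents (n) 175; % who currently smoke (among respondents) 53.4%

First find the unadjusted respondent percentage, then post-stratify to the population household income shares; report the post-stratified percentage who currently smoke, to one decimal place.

Without adjustment, the pooled respondent share is:
  (75/525)×44.2 + (200/525)×74.8 + (75/525)×66.9 + (175/525)×53.4 = 62.1667%
Post-stratified estimate weights by population shares:
  0.12×44.2 + 0.53×74.8 + 0.19×66.9 + 0.16×53.4 = 66.203%

66.2%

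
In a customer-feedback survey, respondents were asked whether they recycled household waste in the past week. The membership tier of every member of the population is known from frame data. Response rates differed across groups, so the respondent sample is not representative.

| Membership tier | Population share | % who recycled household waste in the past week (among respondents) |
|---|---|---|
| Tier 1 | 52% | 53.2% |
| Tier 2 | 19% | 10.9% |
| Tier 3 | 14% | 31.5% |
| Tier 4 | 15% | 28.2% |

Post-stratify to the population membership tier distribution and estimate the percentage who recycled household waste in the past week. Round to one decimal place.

38.4%

Weight each group's respondent value by its population share:
  Tier 1: 0.52 × 53.2 = 27.664
  Tier 2: 0.19 × 10.9 = 2.071
  Tier 3: 0.14 × 31.5 = 4.41
  Tier 4: 0.15 × 28.2 = 4.23
Post-stratified estimate = 38.375 → 38.4%.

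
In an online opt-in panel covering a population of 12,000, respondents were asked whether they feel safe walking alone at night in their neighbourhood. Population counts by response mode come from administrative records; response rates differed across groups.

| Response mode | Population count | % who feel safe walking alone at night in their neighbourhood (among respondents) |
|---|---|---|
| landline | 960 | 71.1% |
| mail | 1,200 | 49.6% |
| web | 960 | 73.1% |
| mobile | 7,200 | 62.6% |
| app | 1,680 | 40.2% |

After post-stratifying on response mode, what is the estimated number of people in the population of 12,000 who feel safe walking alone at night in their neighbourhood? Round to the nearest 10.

Estimated count per cell = population count × respondent percentage:
  landline: 960 × 71.1% = 682.56
  mail: 1,200 × 49.6% = 595.2
  web: 960 × 73.1% = 701.76
  mobile: 7,200 × 62.6% = 4507.2
  app: 1,680 × 40.2% = 675.36
Estimated total = 7162.08 → 7,160.

7,160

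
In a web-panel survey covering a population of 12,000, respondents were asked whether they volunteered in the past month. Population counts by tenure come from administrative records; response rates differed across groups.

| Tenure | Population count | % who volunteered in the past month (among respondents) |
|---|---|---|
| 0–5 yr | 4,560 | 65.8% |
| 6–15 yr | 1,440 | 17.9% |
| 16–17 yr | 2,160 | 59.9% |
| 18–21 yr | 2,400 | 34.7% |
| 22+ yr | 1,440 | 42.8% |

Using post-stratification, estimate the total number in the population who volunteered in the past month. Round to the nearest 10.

Estimated count per cell = population count × respondent percentage:
  0–5 yr: 4,560 × 65.8% = 3000.48
  6–15 yr: 1,440 × 17.9% = 257.76
  16–17 yr: 2,160 × 59.9% = 1293.84
  18–21 yr: 2,400 × 34.7% = 832.8
  22+ yr: 1,440 × 42.8% = 616.32
Estimated total = 6001.2 → 6,000.

6,000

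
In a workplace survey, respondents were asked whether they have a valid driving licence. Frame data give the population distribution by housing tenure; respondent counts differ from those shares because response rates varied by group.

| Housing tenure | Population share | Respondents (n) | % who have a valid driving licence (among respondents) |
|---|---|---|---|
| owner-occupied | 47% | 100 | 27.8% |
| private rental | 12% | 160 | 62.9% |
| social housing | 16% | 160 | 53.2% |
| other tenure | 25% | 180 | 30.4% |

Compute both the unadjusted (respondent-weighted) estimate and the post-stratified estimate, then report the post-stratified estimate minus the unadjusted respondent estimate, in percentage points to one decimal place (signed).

Without adjustment, the pooled respondent share is:
  (100/600)×27.8 + (160/600)×62.9 + (160/600)×53.2 + (180/600)×30.4 = 44.7133%
Post-stratified estimate weights by population shares:
  0.47×27.8 + 0.12×62.9 + 0.16×53.2 + 0.25×30.4 = 36.726%
Difference = 36.726 − 44.7133 = -7.9873 pp.

-8.0 percentage points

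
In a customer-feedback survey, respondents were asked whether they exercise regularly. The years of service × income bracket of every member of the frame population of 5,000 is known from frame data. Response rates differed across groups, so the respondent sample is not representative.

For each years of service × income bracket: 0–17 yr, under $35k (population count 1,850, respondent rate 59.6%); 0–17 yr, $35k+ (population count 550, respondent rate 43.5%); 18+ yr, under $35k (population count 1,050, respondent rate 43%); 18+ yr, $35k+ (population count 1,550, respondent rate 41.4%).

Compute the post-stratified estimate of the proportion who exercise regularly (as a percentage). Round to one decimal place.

48.7%

Weight each group's respondent value by its population share:
  0–17 yr, under $35k: (1,850/5,000) × 59.6 = 22.052
  0–17 yr, $35k+: (550/5,000) × 43.5 = 4.785
  18+ yr, under $35k: (1,050/5,000) × 43 = 9.03
  18+ yr, $35k+: (1,550/5,000) × 41.4 = 12.834
Post-stratified estimate = 48.701 → 48.7%.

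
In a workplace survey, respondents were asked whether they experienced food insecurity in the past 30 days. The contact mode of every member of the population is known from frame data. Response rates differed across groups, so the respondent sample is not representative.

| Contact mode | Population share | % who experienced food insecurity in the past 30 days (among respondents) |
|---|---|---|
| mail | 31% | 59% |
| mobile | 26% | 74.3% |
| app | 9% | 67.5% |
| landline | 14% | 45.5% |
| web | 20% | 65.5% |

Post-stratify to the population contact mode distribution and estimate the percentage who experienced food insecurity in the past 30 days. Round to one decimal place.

63.2%

Reweight to the known contact mode distribution:
  mail: 0.31 × 59 = 18.29
  mobile: 0.26 × 74.3 = 19.318
  app: 0.09 × 67.5 = 6.075
  landline: 0.14 × 45.5 = 6.37
  web: 0.2 × 65.5 = 13.1
Post-stratified estimate = 63.153 → 63.2%.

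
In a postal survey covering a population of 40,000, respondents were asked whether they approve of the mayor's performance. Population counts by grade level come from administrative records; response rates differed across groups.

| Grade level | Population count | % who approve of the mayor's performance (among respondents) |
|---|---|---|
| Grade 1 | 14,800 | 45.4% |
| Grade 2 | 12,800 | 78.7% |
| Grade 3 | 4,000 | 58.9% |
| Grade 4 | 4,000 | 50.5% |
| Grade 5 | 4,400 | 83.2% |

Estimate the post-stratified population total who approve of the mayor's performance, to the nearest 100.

Each cell contributes its population count × the respondent rate:
  Grade 1: 14,800 × 45.4% = 6719.2
  Grade 2: 12,800 × 78.7% = 10073.6
  Grade 3: 4,000 × 58.9% = 2356
  Grade 4: 4,000 × 50.5% = 2020
  Grade 5: 4,400 × 83.2% = 3660.8
Estimated total = 24829.6 → 24,800.

24,800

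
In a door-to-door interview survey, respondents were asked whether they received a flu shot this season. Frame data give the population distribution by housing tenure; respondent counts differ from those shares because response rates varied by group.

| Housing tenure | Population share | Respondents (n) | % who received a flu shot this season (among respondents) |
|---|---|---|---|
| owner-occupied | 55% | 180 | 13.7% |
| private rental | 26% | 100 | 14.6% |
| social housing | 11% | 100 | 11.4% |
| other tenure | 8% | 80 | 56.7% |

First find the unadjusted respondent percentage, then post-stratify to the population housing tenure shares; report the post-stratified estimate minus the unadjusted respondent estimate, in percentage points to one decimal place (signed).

Unadjusted (pooled respondent) estimate weights by respondent counts:
  (180/460)×13.7 + (100/460)×14.6 + (100/460)×11.4 + (80/460)×56.7 = 20.8739%
Reweighting by population housing tenure shares:
  0.55×13.7 + 0.26×14.6 + 0.11×11.4 + 0.08×56.7 = 17.121%
Difference = 17.121 − 20.8739 = -3.7529 pp.

-3.8 percentage points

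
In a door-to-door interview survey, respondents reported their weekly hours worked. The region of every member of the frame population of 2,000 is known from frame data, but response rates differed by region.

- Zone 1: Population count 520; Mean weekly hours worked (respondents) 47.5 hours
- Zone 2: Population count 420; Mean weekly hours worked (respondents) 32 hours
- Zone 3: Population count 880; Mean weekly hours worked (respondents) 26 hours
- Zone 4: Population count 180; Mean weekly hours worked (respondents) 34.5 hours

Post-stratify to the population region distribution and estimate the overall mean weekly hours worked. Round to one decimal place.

Post-stratification weights by population share, not respondent share:
  Zone 1: (520/2,000) × 47.5 = 12.35
  Zone 2: (420/2,000) × 32 = 6.72
  Zone 3: (880/2,000) × 26 = 11.44
  Zone 4: (180/2,000) × 34.5 = 3.105
Post-stratified estimate = 33.615 → 33.6.

33.6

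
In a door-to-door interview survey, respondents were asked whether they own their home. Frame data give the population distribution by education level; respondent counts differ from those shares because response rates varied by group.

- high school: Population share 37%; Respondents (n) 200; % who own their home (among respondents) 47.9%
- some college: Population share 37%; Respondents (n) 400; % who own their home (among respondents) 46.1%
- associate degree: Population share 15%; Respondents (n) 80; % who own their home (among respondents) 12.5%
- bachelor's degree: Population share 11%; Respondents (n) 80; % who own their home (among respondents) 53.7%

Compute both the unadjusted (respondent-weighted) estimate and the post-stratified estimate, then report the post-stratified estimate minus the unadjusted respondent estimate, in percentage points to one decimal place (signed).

Without adjustment, the pooled respondent share is:
  (200/760)×47.9 + (400/760)×46.1 + (80/760)×12.5 + (80/760)×53.7 = 43.8368%
Post-stratifying to population shares instead:
  0.37×47.9 + 0.37×46.1 + 0.15×12.5 + 0.11×53.7 = 42.562%
Difference = 42.562 − 43.8368 = -1.2748 pp.

-1.3 percentage points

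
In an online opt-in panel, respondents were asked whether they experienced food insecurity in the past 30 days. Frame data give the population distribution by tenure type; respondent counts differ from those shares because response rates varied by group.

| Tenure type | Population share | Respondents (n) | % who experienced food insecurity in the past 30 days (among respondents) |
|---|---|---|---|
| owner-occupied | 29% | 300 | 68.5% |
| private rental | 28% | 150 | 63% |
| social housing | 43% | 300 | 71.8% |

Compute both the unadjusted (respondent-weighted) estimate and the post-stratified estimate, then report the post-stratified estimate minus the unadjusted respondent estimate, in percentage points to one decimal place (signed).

Without adjustment, the pooled respondent share is:
  (300/750)×68.5 + (150/750)×63 + (300/750)×71.8 = 68.72%
Reweighting by population tenure type shares:
  0.29×68.5 + 0.28×63 + 0.43×71.8 = 68.379%
Difference = 68.379 − 68.72 = -0.341 pp.

-0.3 percentage points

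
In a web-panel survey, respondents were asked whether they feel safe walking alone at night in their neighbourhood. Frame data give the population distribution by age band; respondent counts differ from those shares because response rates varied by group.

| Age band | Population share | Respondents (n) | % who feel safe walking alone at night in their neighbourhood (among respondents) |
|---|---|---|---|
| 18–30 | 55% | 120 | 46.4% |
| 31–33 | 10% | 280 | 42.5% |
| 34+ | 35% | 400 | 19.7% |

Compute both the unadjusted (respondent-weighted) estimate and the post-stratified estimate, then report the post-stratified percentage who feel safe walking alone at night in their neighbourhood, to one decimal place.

Naive respondent-only estimate (weights = respondent counts):
  (120/800)×46.4 + (280/800)×42.5 + (400/800)×19.7 = 31.685%
Post-stratified estimate weights by population shares:
  0.55×46.4 + 0.1×42.5 + 0.35×19.7 = 36.665%

36.7%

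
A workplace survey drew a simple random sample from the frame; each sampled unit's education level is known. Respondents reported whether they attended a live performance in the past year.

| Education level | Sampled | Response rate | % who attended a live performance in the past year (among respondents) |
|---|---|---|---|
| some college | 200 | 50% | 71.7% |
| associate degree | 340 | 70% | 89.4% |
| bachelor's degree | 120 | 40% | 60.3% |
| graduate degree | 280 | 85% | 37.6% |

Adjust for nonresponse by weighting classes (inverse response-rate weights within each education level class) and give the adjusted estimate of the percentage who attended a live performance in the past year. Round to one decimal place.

Weighting each respondent by the inverse class response rate inflates each class back to its sampled size, so the class weight is n_sampled:
  some college: 200 × 71.7 = 14,340
  associate degree: 340 × 89.4 = 30396
  bachelor's degree: 120 × 60.3 = 7236
  graduate degree: 280 × 37.6 = 10,528
Adjusted estimate = 62,500 / 940 = 66.4894 → 66.5%.

66.5%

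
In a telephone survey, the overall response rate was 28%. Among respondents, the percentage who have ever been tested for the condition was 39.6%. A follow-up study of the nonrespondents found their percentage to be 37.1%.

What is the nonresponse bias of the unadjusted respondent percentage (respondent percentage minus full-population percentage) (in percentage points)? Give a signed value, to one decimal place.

+1.8 percentage points

Nonresponse fraction = 1 − 0.28 = 0.72.
Bias = (nonresponse fraction) × (respondent percentage − nonrespondent percentage)
     = 0.72 × (39.6 − 37.1) = 0.72 × 2.5 = 1.8.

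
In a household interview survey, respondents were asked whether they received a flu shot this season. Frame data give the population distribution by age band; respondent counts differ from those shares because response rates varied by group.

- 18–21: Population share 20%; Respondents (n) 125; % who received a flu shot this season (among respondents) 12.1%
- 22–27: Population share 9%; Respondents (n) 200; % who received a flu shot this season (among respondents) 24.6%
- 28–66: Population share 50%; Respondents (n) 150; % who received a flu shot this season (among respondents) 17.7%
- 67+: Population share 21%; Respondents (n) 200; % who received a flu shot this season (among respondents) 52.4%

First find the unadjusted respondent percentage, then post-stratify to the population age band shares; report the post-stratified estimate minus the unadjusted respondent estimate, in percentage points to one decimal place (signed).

Without adjustment, the pooled respondent share is:
  (125/675)×12.1 + (200/675)×24.6 + (150/675)×17.7 + (200/675)×52.4 = 28.9889%
Post-stratifying to population shares instead:
  0.2×12.1 + 0.09×24.6 + 0.5×17.7 + 0.21×52.4 = 24.488%
Difference = 24.488 − 28.9889 = -4.5009 pp.

-4.5 percentage points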